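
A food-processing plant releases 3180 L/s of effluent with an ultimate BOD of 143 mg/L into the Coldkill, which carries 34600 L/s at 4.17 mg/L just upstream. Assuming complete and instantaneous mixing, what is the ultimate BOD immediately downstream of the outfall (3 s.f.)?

15.9 mg/L

Flow-weighted mixing: C = (Q_r C_r + Q_w C_w)/(Q_r + Q_w)
= (34600×4.17 + 3180×143)/(34600 + 3180) = 599000/37780 = 15.86 mg/L.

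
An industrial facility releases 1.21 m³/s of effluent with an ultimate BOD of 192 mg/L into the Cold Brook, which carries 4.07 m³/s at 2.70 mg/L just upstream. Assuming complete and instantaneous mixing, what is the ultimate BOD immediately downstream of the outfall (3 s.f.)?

Flow-weighted mixing: C = (Q_r C_r + Q_w C_w)/(Q_r + Q_w)
= (4.07×2.70 + 1.21×192)/(4.07 + 1.21) = 243.3/5.280 = 46.08 mg/L.

46.1 mg/L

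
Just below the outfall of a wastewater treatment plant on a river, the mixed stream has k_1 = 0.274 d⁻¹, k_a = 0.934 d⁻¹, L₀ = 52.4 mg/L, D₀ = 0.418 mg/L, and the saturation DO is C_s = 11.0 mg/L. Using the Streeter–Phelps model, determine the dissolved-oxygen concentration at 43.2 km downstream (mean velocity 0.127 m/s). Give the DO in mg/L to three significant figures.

Travel time t = x/v = 43.2 km / (0.127 m/s) = 43200 m / 0.127 m/s = 340200 s = 3.937 d.
k_1 L₀/(k_a−k_1) = 0.274×52.4/(0.934−0.274) = 14.36/0.6600 = 21.75 mg/L.
e^(−k_1 t) = e^(−0.274×3.937) = 0.3400; e^(−k_a t) = e^(−0.934×3.937) = 0.02529.
D = 21.75 × (0.3400 − 0.02529) + 0.418 × 0.02529 = 6.847 + 0.01057 = 6.857 mg/L.
DO = C_s − D = 11.0 − 6.857 = 4.143 mg/L.

DO ≈ 4.14 mg/L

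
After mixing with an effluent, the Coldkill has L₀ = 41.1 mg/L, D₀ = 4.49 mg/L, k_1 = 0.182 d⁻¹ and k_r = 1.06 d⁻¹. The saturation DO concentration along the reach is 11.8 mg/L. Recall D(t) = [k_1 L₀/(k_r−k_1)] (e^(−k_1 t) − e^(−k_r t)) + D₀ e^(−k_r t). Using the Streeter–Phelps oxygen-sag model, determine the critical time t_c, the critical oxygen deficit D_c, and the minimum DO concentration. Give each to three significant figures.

t_c = [1/(k_r−k_1)] ln[(k_r/k_1)(1 − D₀(k_r−k_1)/(k_1 L₀))]
= [1/(1.06−0.182)] ln[(1.06/0.182)(1 − 4.49×0.8780/(0.182×41.1))]
= (1/0.8780) ln[5.824 × 0.4730] = 1.139 × ln(2.755) = 1.139 × 1.013 = 1.154 d.
L(t_c) = L₀ e^(−k_1 t_c) = 41.1 × 0.8105 = 33.31 mg/L, and at the critical point k_r D_c = k_1 L, so D_c = (0.182/1.06) × 33.31 = 5.720 mg/L.
Minimum DO = C_s − D_c = 11.8 − 5.720 = 6.080 mg/L.

t_c ≈ 1.15 d; D_c ≈ 5.72 mg/L; min DO ≈ 6.08 mg/L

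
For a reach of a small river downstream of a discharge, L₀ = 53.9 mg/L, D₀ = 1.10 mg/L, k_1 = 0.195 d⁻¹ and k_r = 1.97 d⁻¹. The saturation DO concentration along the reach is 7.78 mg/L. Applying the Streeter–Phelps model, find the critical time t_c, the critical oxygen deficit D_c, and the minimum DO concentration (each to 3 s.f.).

At the critical point dD/dt = 0, so k_1 L₀ e^(−k_1 t) = k_r D. Substituting D(t) from the Streeter–Phelps equation and solving for t gives
t_c = ln[(k_r/k_1)(1 − D₀(k_r−k_1)/(k_1 L₀))] / (k_r−k_1).
Here k_r−k_1 = 1.775 d⁻¹ and 1 − D₀(k_r−k_1)/(k_1 L₀) = 1 − 1.10×1.775/(0.195×53.9) = 0.8142, so
t_c = ln(10.10 × 0.8142) / 1.775 = 2.107 / 1.775 = 1.187 d.
D_c = (k_1/k_r) L₀ e^(−k_1 t_c) = (0.195/1.97) × 53.9 × e^(−0.195×1.187) = 0.09898 × 53.9 × 0.7933 = 4.233 mg/L.
Minimum DO = C_s − D_c = 7.78 − 4.233 = 3.547 mg/L.

t_c ≈ 1.19 d; D_c ≈ 4.23 mg/L; min DO ≈ 3.55 mg/L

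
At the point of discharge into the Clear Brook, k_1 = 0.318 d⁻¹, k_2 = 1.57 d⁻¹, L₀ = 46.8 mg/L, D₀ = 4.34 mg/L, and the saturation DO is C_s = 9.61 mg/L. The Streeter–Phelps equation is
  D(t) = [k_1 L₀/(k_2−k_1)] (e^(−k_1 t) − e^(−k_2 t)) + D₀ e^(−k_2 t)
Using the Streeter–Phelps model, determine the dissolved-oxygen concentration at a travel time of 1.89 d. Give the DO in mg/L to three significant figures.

DO ≈ 3.48 mg/L

k_1 L₀/(k_2−k_1) = 0.318×46.8/(1.57−0.318) = 14.88/1.252 = 11.89 mg/L.
e^(−k_1 t) = e^(−0.318×1.890) = 0.5483; e^(−k_2 t) = e^(−1.57×1.890) = 0.05144.
D = 11.89 × (0.5483 − 0.05144) + 4.34 × 0.05144 = 5.906 + 0.2233 = 6.129 mg/L.
DO = C_s − D = 9.61 − 6.129 = 3.481 mg/L.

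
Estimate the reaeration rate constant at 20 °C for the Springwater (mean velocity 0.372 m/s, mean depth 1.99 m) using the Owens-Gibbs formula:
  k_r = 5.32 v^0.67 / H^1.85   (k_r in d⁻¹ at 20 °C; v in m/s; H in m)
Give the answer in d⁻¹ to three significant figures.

k_r = 5.32 × 0.372^0.67 / 1.99^1.85 = 5.32 × 0.5155 / 3.572 = 0.7679 d⁻¹.

k_r ≈ 0.768 d⁻¹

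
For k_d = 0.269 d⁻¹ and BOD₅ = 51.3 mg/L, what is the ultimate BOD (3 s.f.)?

BOD₅ = L₀(1 − e^(−5k_d)) ⇒ L₀ = BOD₅ / (1 − e^(−5×0.269))
= 51.3 / (1 − 0.2605) = 51.3 / 0.7395 = 69.37 mg/L.

L₀ ≈ 69.4 mg/L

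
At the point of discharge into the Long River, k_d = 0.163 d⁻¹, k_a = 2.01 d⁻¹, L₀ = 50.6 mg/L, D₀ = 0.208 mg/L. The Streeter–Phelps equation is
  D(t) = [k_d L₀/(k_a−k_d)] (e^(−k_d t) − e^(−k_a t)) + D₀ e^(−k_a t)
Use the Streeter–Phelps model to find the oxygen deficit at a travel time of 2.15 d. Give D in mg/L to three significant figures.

D ≈ 3.09 mg/L

k_d L₀/(k_a−k_d) = 0.163×50.6/(2.01−0.163) = 8.248/1.847 = 4.466 mg/L.
e^(−k_d t) = e^(−0.163×2.150) = 0.7044; e^(−k_a t) = e^(−2.01×2.150) = 0.01328.
D = 4.466 × (0.7044 − 0.01328) + 0.208 × 0.01328 = 3.086 + 0.002762 = 3.089 mg/L.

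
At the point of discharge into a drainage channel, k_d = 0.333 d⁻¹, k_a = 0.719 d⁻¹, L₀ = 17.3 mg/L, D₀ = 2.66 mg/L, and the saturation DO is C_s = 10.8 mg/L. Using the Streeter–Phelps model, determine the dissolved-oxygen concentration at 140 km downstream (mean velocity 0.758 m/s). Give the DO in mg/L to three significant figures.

DO ≈ 6.11 mg/L

Travel time t = x/v = 140 km / (0.758 m/s) = 140000 m / 0.758 m/s = 184700 s = 2.138 d.
k_d L₀/(k_a−k_d) = 0.333×17.3/(0.719−0.333) = 5.761/0.3860 = 14.92 mg/L.
e^(−k_d t) = e^(−0.333×2.138) = 0.4907; e^(−k_a t) = e^(−0.719×2.138) = 0.2150.
D = 14.92 × (0.4907 − 0.2150) + 2.66 × 0.2150 = 4.115 + 0.5720 = 4.687 mg/L.
DO = C_s − D = 10.8 − 4.687 = 6.113 mg/L.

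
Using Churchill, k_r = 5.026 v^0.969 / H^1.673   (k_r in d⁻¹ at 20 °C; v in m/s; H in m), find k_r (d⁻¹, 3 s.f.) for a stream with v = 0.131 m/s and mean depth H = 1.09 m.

k_r = 5.026 × 0.131^0.969 / 1.09^1.673 = 5.026 × 0.1395 / 1.155 = 0.6071 d⁻¹.

k_r ≈ 0.607 d⁻¹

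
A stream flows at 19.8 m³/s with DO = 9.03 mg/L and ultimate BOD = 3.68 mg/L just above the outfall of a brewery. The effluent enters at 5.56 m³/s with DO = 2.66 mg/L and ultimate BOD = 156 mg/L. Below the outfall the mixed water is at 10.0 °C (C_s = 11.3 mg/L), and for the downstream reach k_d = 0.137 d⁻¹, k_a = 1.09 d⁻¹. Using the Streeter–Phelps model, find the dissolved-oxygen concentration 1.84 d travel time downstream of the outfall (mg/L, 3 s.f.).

Mixed DO = (19.8×9.03 + 5.56×2.66)/(19.8+5.56) = 193.6/25.36 = 7.633 mg/L.
Mixed L₀ = (19.8×3.68 + 5.56×156)/(25.36) = 940.2/25.36 = 37.08 mg/L.
Initial deficit D₀ = C_s − DO₀ = 11.3 − 7.633 = 3.667 mg/L.
D(1.84) = [0.137×37.08/(1.09−0.137)](e^(−0.137×1.84) − e^(−1.09×1.84)) + 3.667 e^(−1.09×1.84)
= 5.330 × (0.7772 − 0.1346) + 3.667 × 0.1346 = 3.918 mg/L.
DO = 11.3 − 3.918 = 7.382 mg/L.

DO ≈ 7.38 mg/L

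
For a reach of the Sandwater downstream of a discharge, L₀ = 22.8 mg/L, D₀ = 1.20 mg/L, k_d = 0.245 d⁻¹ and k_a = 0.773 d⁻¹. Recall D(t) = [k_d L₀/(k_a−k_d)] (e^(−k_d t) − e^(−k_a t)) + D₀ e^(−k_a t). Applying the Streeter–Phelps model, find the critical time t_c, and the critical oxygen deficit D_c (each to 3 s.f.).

With k_a/k_d = 3.155 and 1 − D₀(k_a−k_d)/(k_d L₀) = 0.8866,
t_c = ln(3.155 × 0.8866) / (0.773 − 0.245) = ln(2.797) / 0.5280 = 1.029/0.5280 = 1.948 d.
D_c = (k_d/k_a) L₀ e^(−k_d t_c) = (0.245/0.773) × 22.8 × e^(−0.245×1.948) = 0.3169 × 22.8 × 0.6205 = 4.484 mg/L.

t_c ≈ 1.95 d; D_c ≈ 4.48 mg/L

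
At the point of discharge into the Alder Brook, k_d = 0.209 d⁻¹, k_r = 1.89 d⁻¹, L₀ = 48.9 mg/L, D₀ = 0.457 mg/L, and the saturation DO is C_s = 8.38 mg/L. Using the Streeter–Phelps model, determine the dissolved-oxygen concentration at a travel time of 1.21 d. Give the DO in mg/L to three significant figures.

DO ≈ 4.23 mg/L

k_d L₀/(k_r−k_d) = 0.209×48.9/(1.89−0.209) = 10.22/1.681 = 6.080 mg/L.
e^(−k_d t) = e^(−0.209×1.210) = 0.7766; e^(−k_r t) = e^(−1.89×1.210) = 0.1016.
D = 6.080 × (0.7766 − 0.1016) + 0.457 × 0.1016 = 4.104 + 0.04642 = 4.150 mg/L.
DO = C_s − D = 8.38 − 4.150 = 4.230 mg/L.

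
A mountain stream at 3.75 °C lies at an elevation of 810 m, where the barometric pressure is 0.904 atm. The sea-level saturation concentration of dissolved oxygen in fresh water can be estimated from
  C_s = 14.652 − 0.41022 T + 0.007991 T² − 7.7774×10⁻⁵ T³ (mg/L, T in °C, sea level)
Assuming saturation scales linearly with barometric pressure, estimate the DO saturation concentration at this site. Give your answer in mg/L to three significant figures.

C_s ≈ 12.0 mg/L

At sea level: C_s = 14.652 − 0.41022×3.75 + 0.007991×3.75² − 7.7774×10⁻⁵×3.75³ = 13.22 mg/L.
Pressure correction: C_s' = 13.22 × 0.904 = 11.95 mg/L.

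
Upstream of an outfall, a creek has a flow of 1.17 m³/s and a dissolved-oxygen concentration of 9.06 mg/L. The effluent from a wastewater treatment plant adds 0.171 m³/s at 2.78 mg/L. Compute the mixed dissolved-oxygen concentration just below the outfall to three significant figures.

Flow-weighted mixing: C = (Q_r C_r + Q_w C_w)/(Q_r + Q_w)
= (1.17×9.06 + 0.171×2.78)/(1.17 + 0.171) = 11.08/1.341 = 8.259 mg/L.

8.26 mg/L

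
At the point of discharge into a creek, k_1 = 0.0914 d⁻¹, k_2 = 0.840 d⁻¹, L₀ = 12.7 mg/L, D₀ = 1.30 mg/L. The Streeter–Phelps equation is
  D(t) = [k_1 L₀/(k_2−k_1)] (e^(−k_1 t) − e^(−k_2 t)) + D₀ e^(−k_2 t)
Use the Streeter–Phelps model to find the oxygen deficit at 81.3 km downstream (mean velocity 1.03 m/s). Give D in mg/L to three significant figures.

D ≈ 1.31 mg/L

Travel time t = x/v = 81.3 km / (1.03 m/s) = 81300 m / 1.03 m/s = 78930 s = 0.9136 d.
k_1 L₀/(k_2−k_1) = 0.0914×12.7/(0.840−0.0914) = 1.161/0.7486 = 1.551 mg/L.
e^(−k_1 t) = e^(−0.0914×0.9136) = 0.9199; e^(−k_2 t) = e^(−0.840×0.9136) = 0.4642.
D = 1.551 × (0.9199 − 0.4642) + 1.30 × 0.4642 = 0.7066 + 0.6035 = 1.310 mg/L.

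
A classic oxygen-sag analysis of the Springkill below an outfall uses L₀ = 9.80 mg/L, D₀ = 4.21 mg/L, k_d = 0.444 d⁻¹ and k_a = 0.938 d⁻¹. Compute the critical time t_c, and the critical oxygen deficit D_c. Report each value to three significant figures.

With k_a/k_d = 2.113 and 1 − D₀(k_a−k_d)/(k_d L₀) = 0.5220,
t_c = ln(2.113 × 0.5220) / (0.938 − 0.444) = ln(1.103) / 0.4940 = 0.09790/0.4940 = 0.1982 d.
L(t_c) = L₀ e^(−k_d t_c) = 9.80 × 0.9158 = 8.975 mg/L, and at the critical point k_a D_c = k_d L, so D_c = (0.444/0.938) × 8.975 = 4.248 mg/L.

t_c ≈ 0.198 d; D_c ≈ 4.25 mg/L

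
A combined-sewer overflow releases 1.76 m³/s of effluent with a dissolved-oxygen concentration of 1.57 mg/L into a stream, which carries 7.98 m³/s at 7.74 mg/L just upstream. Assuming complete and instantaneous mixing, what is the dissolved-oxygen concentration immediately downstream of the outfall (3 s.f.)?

Flow-weighted mixing: C = (Q_r C_r + Q_w C_w)/(Q_r + Q_w)
= (7.98×7.74 + 1.76×1.57)/(7.98 + 1.76) = 64.53/9.740 = 6.625 mg/L.

6.63 mg/L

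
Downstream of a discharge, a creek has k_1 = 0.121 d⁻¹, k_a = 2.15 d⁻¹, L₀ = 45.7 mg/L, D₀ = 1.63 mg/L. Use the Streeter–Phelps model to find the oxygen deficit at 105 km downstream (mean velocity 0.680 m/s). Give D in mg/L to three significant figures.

D ≈ 2.17 mg/L

Travel time t = x/v = 105 km / (0.680 m/s) = 105000 m / 0.680 m/s = 154400 s = 1.787 d.
k_1 L₀/(k_a−k_1) = 0.121×45.7/(2.15−0.121) = 5.530/2.029 = 2.725 mg/L.
e^(−k_1 t) = e^(−0.121×1.787) = 0.8055; e^(−k_a t) = e^(−2.15×1.787) = 0.02144.
D = 2.725 × (0.8055 − 0.02144) + 1.63 × 0.02144 = 2.137 + 0.03495 = 2.172 mg/L.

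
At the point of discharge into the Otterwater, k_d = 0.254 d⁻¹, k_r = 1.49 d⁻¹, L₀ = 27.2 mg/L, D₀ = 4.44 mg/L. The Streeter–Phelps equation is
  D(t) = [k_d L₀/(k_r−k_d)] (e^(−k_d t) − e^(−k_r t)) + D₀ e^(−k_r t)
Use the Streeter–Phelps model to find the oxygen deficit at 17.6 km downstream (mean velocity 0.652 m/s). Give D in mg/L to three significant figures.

Travel time t = x/v = 17.6 km / (0.652 m/s) = 17600 m / 0.652 m/s = 26990 s = 0.3124 d.
k_d L₀/(k_r−k_d) = 0.254×27.2/(1.49−0.254) = 6.909/1.236 = 5.590 mg/L.
e^(−k_d t) = e^(−0.254×0.3124) = 0.9237; e^(−k_r t) = e^(−1.49×0.3124) = 0.6278.
D = 5.590 × (0.9237 − 0.6278) + 4.44 × 0.6278 = 1.654 + 2.787 = 4.441 mg/L.

D ≈ 4.44 mg/L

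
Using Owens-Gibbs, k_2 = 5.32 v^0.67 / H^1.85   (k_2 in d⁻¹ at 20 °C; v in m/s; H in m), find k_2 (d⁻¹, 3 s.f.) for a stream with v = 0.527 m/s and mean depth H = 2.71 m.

k_2 = 5.32 × 0.527^0.67 / 2.71^1.85 = 5.32 × 0.6510 / 6.324 = 0.5477 d⁻¹.

k_2 ≈ 0.548 d⁻¹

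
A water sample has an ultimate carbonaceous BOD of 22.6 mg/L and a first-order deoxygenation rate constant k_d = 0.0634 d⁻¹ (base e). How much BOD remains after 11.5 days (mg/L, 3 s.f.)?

L_t = L₀ e^(−k_d t) = 22.6 × e^(−0.0634×11.5) = 22.6 × 0.4823 = 10.90 mg/L.

L ≈ 10.9 mg/L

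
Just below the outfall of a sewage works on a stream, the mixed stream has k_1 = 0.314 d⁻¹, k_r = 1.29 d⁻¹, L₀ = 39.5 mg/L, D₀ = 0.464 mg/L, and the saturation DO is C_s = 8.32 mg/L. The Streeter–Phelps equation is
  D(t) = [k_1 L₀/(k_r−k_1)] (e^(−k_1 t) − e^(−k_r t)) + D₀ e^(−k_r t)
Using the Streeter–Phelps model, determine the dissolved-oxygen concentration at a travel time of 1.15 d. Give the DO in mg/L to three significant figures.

DO ≈ 2.24 mg/L

k_1 L₀/(k_r−k_1) = 0.314×39.5/(1.29−0.314) = 12.40/0.9760 = 12.71 mg/L.
e^(−k_1 t) = e^(−0.314×1.150) = 0.6969; e^(−k_r t) = e^(−1.29×1.150) = 0.2268.
D = 12.71 × (0.6969 − 0.2268) + 0.464 × 0.2268 = 5.974 + 0.1053 = 6.079 mg/L.
DO = C_s − D = 8.32 − 6.079 = 2.241 mg/L.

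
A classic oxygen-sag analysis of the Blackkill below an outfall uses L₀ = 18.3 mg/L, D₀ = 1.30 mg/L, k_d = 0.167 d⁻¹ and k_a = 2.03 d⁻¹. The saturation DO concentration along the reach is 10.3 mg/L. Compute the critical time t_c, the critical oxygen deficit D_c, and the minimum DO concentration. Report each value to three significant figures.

t_c = [1/(k_a−k_d)] ln[(k_a/k_d)(1 − D₀(k_a−k_d)/(k_d L₀))]
= [1/(2.03−0.167)] ln[(2.03/0.167)(1 − 1.30×1.863/(0.167×18.3))]
= (1/1.863) ln[12.16 × 0.2075] = 0.5368 × ln(2.523) = 0.5368 × 0.9253 = 0.4967 d.
L(t_c) = L₀ e^(−k_d t_c) = 18.3 × 0.9204 = 16.84 mg/L, and at the critical point k_a D_c = k_d L, so D_c = (0.167/2.03) × 16.84 = 1.386 mg/L.
Minimum DO = C_s − D_c = 10.3 − 1.386 = 8.914 mg/L.

t_c ≈ 0.497 d; D_c ≈ 1.39 mg/L; min DO ≈ 8.91 mg/L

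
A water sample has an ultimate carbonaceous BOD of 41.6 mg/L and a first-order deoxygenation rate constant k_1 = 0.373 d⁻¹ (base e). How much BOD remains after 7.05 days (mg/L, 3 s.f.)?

L_t = L₀ e^(−k_1 t) = 41.6 × e^(−0.373×7.05) = 41.6 × 0.07210 = 3.000 mg/L.

L ≈ 3.00 mg/L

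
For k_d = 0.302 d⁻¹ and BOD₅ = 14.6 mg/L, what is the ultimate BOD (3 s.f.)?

BOD₅ = L₀(1 − e^(−5k_d)) ⇒ L₀ = BOD₅ / (1 − e^(−5×0.302))
= 14.6 / (1 − 0.2209) = 14.6 / 0.7791 = 18.74 mg/L.

L₀ ≈ 18.7 mg/L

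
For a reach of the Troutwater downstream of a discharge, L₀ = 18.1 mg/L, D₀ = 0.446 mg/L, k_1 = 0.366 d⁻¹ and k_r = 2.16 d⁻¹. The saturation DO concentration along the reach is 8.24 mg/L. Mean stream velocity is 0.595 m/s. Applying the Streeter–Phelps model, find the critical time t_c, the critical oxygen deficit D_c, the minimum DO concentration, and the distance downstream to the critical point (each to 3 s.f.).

t_c ≈ 0.918 d; D_c ≈ 2.19 mg/L; min DO ≈ 6.05 mg/L; x_c ≈ 47.2 km

With k_r/k_1 = 5.902 and 1 − D₀(k_r−k_1)/(k_1 L₀) = 0.8792,
t_c = ln(5.902 × 0.8792) / (2.16 − 0.366) = ln(5.189) / 1.794 = 1.647/1.794 = 0.9178 d.
L(t_c) = L₀ e^(−k_1 t_c) = 18.1 × 0.7147 = 12.94 mg/L, and at the critical point k_r D_c = k_1 L, so D_c = (0.366/2.16) × 12.94 = 2.192 mg/L.
Minimum DO = C_s − D_c = 8.24 − 2.192 = 6.048 mg/L.
x_c = v t_c = 0.595 m/s × 0.9178 d × 86400 s/d = 47180 m ≈ 47.2 km.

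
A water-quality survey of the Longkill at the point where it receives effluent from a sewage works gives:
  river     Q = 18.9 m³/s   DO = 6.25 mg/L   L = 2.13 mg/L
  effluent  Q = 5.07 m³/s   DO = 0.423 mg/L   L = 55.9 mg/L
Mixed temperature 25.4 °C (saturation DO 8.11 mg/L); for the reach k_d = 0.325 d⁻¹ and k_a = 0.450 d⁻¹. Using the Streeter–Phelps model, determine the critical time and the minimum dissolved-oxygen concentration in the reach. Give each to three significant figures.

Mixed DO = (18.9×6.25 + 5.07×0.423)/(18.9+5.07) = 120.3/23.97 = 5.018 mg/L.
Mixed L₀ = (18.9×2.13 + 5.07×55.9)/(23.97) = 323.7/23.97 = 13.50 mg/L.
Initial deficit D₀ = C_s − DO₀ = 8.11 − 5.018 = 3.092 mg/L.
t_c = (1/0.1250) ln[(0.450/0.325)(1 − 3.092×0.1250/(0.325×13.50))] = 8.000 × ln(1.263) = 1.866 d.
D_c = (0.325/0.450) × 13.50 × e^(−0.325×1.866) = 0.7222 × 13.50 × 0.5453 = 5.318 mg/L.
Minimum DO = 8.11 − 5.318 = 2.792 mg/L.

t_c ≈ 1.87 d; minimum DO ≈ 2.79 mg/L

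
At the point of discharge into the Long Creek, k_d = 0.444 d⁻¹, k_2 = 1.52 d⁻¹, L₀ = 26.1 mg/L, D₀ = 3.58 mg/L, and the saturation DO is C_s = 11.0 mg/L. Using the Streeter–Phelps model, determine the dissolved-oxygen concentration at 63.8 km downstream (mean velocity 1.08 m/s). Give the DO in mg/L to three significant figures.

DO ≈ 5.59 mg/L

Travel time t = x/v = 63.8 km / (1.08 m/s) = 63800 m / 1.08 m/s = 59070 s = 0.6837 d.
k_d L₀/(k_2−k_d) = 0.444×26.1/(1.52−0.444) = 11.59/1.076 = 10.77 mg/L.
e^(−k_d t) = e^(−0.444×0.6837) = 0.7382; e^(−k_2 t) = e^(−1.52×0.6837) = 0.3537.
D = 10.77 × (0.7382 − 0.3537) + 3.58 × 0.3537 = 4.141 + 1.266 = 5.407 mg/L.
DO = C_s − D = 11.0 − 5.407 = 5.593 mg/L.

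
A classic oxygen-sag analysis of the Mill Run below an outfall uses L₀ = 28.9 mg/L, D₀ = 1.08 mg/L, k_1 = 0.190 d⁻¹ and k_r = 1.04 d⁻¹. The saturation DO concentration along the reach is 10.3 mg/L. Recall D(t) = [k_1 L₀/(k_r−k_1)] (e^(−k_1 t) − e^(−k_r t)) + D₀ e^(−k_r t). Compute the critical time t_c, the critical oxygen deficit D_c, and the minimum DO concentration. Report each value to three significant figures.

t_c = [1/(k_r−k_1)] ln[(k_r/k_1)(1 − D₀(k_r−k_1)/(k_1 L₀))]
= [1/(1.04−0.190)] ln[(1.04/0.190)(1 − 1.08×0.8500/(0.190×28.9))]
= (1/0.8500) ln[5.474 × 0.8328] = 1.176 × ln(4.559) = 1.176 × 1.517 = 1.785 d.
L(t_c) = L₀ e^(−k_1 t_c) = 28.9 × 0.7124 = 20.59 mg/L, and at the critical point k_r D_c = k_1 L, so D_c = (0.190/1.04) × 20.59 = 3.761 mg/L.
Minimum DO = C_s − D_c = 10.3 − 3.761 = 6.539 mg/L.

t_c ≈ 1.78 d; D_c ≈ 3.76 mg/L; min DO ≈ 6.54 mg/L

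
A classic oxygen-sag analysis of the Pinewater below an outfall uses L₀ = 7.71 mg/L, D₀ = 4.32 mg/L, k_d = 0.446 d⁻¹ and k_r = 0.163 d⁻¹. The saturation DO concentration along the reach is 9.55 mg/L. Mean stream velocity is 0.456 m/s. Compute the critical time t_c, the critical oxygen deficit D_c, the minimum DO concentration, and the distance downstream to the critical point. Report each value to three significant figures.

t_c ≈ 2.48 d; D_c ≈ 6.97 mg/L; min DO ≈ 2.58 mg/L; x_c ≈ 97.8 km

At the critical point dD/dt = 0, so k_d L₀ e^(−k_d t) = k_r D. Substituting D(t) from the Streeter–Phelps equation and solving for t gives
t_c = ln[(k_r/k_d)(1 − D₀(k_r−k_d)/(k_d L₀))] / (k_r−k_d).
Here k_r−k_d = -0.2830 d⁻¹ and 1 − D₀(k_r−k_d)/(k_d L₀) = 1 − 4.32×-0.2830/(0.446×7.71) = 1.356, so
t_c = ln(0.3655 × 1.356) / -0.2830 = -0.7024 / -0.2830 = 2.482 d.
L(t_c) = L₀ e^(−k_d t_c) = 7.71 × 0.3306 = 2.549 mg/L, and at the critical point k_r D_c = k_d L, so D_c = (0.446/0.163) × 2.549 = 6.974 mg/L.
Minimum DO = C_s − D_c = 9.55 − 6.974 = 2.576 mg/L.
x_c = v t_c = 0.456 m/s × 2.482 d × 86400 s/d = 97780 m ≈ 97.8 km.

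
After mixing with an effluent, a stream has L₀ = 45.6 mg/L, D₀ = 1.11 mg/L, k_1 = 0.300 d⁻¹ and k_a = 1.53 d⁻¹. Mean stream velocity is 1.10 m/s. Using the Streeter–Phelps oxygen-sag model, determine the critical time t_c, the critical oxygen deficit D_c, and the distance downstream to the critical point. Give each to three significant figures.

At the critical point dD/dt = 0, so k_1 L₀ e^(−k_1 t) = k_a D. Substituting D(t) from the Streeter–Phelps equation and solving for t gives
t_c = ln[(k_a/k_1)(1 − D₀(k_a−k_1)/(k_1 L₀))] / (k_a−k_1).
Here k_a−k_1 = 1.230 d⁻¹ and 1 − D₀(k_a−k_1)/(k_1 L₀) = 1 − 1.11×1.230/(0.300×45.6) = 0.9002, so
t_c = ln(5.100 × 0.9002) / 1.230 = 1.524 / 1.230 = 1.239 d.
L(t_c) = L₀ e^(−k_1 t_c) = 45.6 × 0.6895 = 31.44 mg/L, and at the critical point k_a D_c = k_1 L, so D_c = (0.300/1.53) × 31.44 = 6.165 mg/L.
x_c = v t_c = 1.10 m/s × 1.239 d × 86400 s/d = 117800 m ≈ 118 km.

t_c ≈ 1.24 d; D_c ≈ 6.17 mg/L; x_c ≈ 118 km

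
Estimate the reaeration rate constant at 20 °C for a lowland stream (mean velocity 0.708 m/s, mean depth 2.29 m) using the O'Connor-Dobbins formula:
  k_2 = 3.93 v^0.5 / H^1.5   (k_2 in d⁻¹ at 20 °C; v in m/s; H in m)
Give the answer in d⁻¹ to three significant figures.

k_2 = 3.93 × 0.708^0.5 / 2.29^1.5 = 3.93 × 0.8414 / 3.465 = 0.9542 d⁻¹.

k_2 ≈ 0.954 d⁻¹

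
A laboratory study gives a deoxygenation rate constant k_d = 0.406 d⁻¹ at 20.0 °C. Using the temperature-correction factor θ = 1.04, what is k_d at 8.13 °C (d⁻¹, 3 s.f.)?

k_d ≈ 0.255 d⁻¹

k_d(T₂) = k_d(T₁) · θ^(T₂−T₁) = 0.406 × 1.04^(8.13−20.0)
= 0.406 × 1.04^-11.9 = 0.406 × 0.6278 = 0.2549 d⁻¹.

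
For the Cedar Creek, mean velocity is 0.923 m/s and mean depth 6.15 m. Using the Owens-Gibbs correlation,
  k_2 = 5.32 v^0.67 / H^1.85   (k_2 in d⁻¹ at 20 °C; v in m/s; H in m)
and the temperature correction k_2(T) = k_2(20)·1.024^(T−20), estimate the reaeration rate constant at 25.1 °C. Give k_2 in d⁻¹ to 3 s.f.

k_2(20) = 5.32 × 0.923^0.67 / 6.15^1.85 = 5.32 × 0.9477 / 28.80 = 0.1751 d⁻¹.
k_2(25.1) = 0.1751 × 1.024^(25.1−20) = 0.1751 × 1.129 = 0.1976 d⁻¹.

k_2 ≈ 0.198 d⁻¹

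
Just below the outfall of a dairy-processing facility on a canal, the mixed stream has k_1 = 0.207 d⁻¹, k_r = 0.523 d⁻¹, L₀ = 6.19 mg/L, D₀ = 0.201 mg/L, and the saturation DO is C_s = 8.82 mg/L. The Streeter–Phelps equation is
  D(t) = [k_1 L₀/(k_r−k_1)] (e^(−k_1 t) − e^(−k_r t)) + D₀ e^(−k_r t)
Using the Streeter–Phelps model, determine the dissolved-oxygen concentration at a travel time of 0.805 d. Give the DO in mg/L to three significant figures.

k_1 L₀/(k_r−k_1) = 0.207×6.19/(0.523−0.207) = 1.281/0.3160 = 4.055 mg/L.
e^(−k_1 t) = e^(−0.207×0.8050) = 0.8465; e^(−k_r t) = e^(−0.523×0.8050) = 0.6564.
D = 4.055 × (0.8465 − 0.6564) + 0.201 × 0.6564 = 0.7709 + 0.1319 = 0.9029 mg/L.
DO = C_s − D = 8.82 − 0.9029 = 7.917 mg/L.

DO ≈ 7.92 mg/L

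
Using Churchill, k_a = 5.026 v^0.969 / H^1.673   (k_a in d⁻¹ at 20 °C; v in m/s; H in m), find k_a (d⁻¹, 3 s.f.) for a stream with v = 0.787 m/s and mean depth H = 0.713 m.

k_a = 5.026 × 0.787^0.969 / 0.713^1.673 = 5.026 × 0.7929 / 0.5678 = 7.018 d⁻¹.

k_a ≈ 7.02 d⁻¹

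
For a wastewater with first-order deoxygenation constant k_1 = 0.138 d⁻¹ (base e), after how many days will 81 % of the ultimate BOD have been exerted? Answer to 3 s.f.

y/L₀ = 1 − e^(−k_1 t) = 0.81 ⇒ e^(−k_1 t) = 0.190
t = −ln(0.190) / 0.138 = 1.661 / 0.138 = 12.03 d.

t ≈ 12.0 d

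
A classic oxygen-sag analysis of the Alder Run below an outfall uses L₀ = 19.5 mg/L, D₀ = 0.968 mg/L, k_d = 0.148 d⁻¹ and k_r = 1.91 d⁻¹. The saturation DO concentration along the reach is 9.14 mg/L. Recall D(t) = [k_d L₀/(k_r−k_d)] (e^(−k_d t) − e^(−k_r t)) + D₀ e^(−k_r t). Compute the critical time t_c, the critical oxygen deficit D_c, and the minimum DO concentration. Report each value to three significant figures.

With k_r/k_d = 12.91 and 1 − D₀(k_r−k_d)/(k_d L₀) = 0.4090,
t_c = ln(12.91 × 0.4090) / (1.91 − 0.148) = ln(5.278) / 1.762 = 1.664/1.762 = 0.9442 d.
D_c = (k_d/k_r) L₀ e^(−k_d t_c) = (0.148/1.91) × 19.5 × e^(−0.148×0.9442) = 0.07749 × 19.5 × 0.8696 = 1.314 mg/L.
Minimum DO = C_s − D_c = 9.14 − 1.314 = 7.826 mg/L.

t_c ≈ 0.944 d; D_c ≈ 1.31 mg/L; min DO ≈ 7.83 mg/L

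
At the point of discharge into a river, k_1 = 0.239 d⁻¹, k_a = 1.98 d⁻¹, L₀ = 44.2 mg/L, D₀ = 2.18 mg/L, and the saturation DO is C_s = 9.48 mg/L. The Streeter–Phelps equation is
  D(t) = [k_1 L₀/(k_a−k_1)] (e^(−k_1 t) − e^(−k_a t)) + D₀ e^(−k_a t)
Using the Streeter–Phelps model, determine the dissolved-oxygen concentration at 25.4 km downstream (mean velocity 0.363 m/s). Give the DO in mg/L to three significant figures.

DO ≈ 5.26 mg/L

Travel time t = x/v = 25.4 km / (0.363 m/s) = 25400 m / 0.363 m/s = 69970 s = 0.8099 d.
k_1 L₀/(k_a−k_1) = 0.239×44.2/(1.98−0.239) = 10.56/1.741 = 6.068 mg/L.
e^(−k_1 t) = e^(−0.239×0.8099) = 0.8240; e^(−k_a t) = e^(−1.98×0.8099) = 0.2012.
D = 6.068 × (0.8240 − 0.2012) + 2.18 × 0.2012 = 3.779 + 0.4386 = 4.218 mg/L.
DO = C_s − D = 9.48 − 4.218 = 5.262 mg/L.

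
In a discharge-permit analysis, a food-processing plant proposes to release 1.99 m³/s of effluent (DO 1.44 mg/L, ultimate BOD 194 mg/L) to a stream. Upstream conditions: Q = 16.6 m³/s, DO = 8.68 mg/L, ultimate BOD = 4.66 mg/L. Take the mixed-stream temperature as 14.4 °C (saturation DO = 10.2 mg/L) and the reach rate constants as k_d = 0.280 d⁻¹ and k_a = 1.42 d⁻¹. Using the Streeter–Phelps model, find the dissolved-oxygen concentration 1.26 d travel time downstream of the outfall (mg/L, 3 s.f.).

Mixed DO = (16.6×8.68 + 1.99×1.44)/(16.6+1.99) = 147.0/18.59 = 7.905 mg/L.
Mixed L₀ = (16.6×4.66 + 1.99×194)/(18.59) = 463.4/18.59 = 24.93 mg/L.
Initial deficit D₀ = C_s − DO₀ = 10.2 − 7.905 = 2.295 mg/L.
D(1.26) = [0.280×24.93/(1.42−0.280)](e^(−0.280×1.26) − e^(−1.42×1.26)) + 2.295 e^(−1.42×1.26)
= 6.123 × (0.7027 − 0.1671) + 2.295 × 0.1671 = 3.663 mg/L.
DO = 10.2 − 3.663 = 6.537 mg/L.

DO ≈ 6.54 mg/L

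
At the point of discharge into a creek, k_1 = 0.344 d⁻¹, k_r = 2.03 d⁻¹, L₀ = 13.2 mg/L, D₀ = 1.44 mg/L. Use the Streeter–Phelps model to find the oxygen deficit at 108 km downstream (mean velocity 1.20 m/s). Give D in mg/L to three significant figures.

D ≈ 1.73 mg/L

Travel time t = x/v = 108 km / (1.20 m/s) = 108000 m / 1.20 m/s = 90000 s = 1.042 d.
k_1 L₀/(k_r−k_1) = 0.344×13.2/(2.03−0.344) = 4.541/1.686 = 2.693 mg/L.
e^(−k_1 t) = e^(−0.344×1.042) = 0.6988; e^(−k_r t) = e^(−2.03×1.042) = 0.1207.
D = 2.693 × (0.6988 − 0.1207) + 1.44 × 0.1207 = 1.557 + 0.1738 = 1.731 mg/L.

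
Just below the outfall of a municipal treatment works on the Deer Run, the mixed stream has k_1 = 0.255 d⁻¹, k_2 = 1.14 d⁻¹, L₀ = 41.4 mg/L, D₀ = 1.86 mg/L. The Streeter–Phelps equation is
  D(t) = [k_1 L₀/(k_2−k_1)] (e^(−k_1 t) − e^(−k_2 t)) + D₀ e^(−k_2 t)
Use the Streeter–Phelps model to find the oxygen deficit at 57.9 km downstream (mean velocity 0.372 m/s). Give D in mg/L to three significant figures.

D ≈ 6.24 mg/L

Travel time t = x/v = 57.9 km / (0.372 m/s) = 57900 m / 0.372 m/s = 155600 s = 1.801 d.
k_1 L₀/(k_2−k_1) = 0.255×41.4/(1.14−0.255) = 10.56/0.8850 = 11.93 mg/L.
e^(−k_1 t) = e^(−0.255×1.801) = 0.6317; e^(−k_2 t) = e^(−1.14×1.801) = 0.1283.
D = 11.93 × (0.6317 − 0.1283) + 1.86 × 0.1283 = 6.005 + 0.2386 = 6.244 mg/L.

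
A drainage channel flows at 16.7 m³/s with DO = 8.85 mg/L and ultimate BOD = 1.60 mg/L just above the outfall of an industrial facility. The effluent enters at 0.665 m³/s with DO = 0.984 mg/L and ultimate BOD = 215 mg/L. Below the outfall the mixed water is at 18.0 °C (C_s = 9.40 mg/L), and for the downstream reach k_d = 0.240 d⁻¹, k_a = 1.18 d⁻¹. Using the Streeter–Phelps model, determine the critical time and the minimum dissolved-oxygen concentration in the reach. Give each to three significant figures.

Mixed DO = (16.7×8.85 + 0.665×0.984)/(16.7+0.665) = 148.4/17.36 = 8.549 mg/L.
Mixed L₀ = (16.7×1.60 + 0.665×215)/(17.36) = 169.7/17.36 = 9.772 mg/L.
Initial deficit D₀ = C_s − DO₀ = 9.40 − 8.549 = 0.8512 mg/L.
t_c = (1/0.9400) ln[(1.18/0.240)(1 − 0.8512×0.9400/(0.240×9.772))] = 1.064 × ln(3.239) = 1.250 d.
D_c = (0.240/1.18) × 9.772 × e^(−0.240×1.250) = 0.2034 × 9.772 × 0.7408 = 1.472 mg/L.
Minimum DO = 9.40 − 1.472 = 7.928 mg/L.

t_c ≈ 1.25 d; minimum DO ≈ 7.93 mg/L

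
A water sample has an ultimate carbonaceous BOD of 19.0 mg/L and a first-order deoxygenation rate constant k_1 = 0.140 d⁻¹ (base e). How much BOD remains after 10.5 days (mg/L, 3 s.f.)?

L_t = L₀ e^(−k_1 t) = 19.0 × e^(−0.140×10.5) = 19.0 × 0.2299 = 4.369 mg/L.

L ≈ 4.37 mg/L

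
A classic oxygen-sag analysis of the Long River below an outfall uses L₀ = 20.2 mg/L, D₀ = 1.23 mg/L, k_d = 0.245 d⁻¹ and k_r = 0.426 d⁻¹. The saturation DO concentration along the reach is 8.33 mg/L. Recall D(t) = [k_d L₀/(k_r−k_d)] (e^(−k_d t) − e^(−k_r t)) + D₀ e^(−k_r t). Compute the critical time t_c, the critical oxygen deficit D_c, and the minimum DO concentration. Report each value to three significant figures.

With k_r/k_d = 1.739 and 1 − D₀(k_r−k_d)/(k_d L₀) = 0.9550,
t_c = ln(1.739 × 0.9550) / (0.426 − 0.245) = ln(1.661) / 0.1810 = 0.5072/0.1810 = 2.802 d.
L(t_c) = L₀ e^(−k_d t_c) = 20.2 × 0.5033 = 10.17 mg/L, and at the critical point k_r D_c = k_d L, so D_c = (0.245/0.426) × 10.17 = 5.848 mg/L.
Minimum DO = C_s − D_c = 8.33 − 5.848 = 2.482 mg/L.

t_c ≈ 2.80 d; D_c ≈ 5.85 mg/L; min DO ≈ 2.48 mg/L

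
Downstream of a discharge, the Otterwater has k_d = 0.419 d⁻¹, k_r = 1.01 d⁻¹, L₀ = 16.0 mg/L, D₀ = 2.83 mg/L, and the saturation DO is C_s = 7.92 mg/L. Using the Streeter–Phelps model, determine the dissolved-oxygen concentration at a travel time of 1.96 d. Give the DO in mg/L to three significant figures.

DO ≈ 4.11 mg/L

k_d L₀/(k_r−k_d) = 0.419×16.0/(1.01−0.419) = 6.704/0.5910 = 11.34 mg/L.
e^(−k_d t) = e^(−0.419×1.960) = 0.4399; e^(−k_r t) = e^(−1.01×1.960) = 0.1381.
D = 11.34 × (0.4399 − 0.1381) + 2.83 × 0.1381 = 3.423 + 0.3909 = 3.814 mg/L.
DO = C_s − D = 7.92 − 3.814 = 4.106 mg/L.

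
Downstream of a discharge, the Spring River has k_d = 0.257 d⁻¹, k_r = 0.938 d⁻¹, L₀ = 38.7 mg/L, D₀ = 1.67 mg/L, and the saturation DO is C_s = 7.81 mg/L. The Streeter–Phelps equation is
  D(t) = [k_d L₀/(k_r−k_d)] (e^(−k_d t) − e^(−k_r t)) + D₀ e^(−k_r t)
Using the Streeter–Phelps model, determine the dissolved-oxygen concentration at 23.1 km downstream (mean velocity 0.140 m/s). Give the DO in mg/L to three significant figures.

DO ≈ 1.03 mg/L

Travel time t = x/v = 23.1 km / (0.140 m/s) = 23100 m / 0.140 m/s = 165000 s = 1.910 d.
k_d L₀/(k_r−k_d) = 0.257×38.7/(0.938−0.257) = 9.946/0.6810 = 14.60 mg/L.
e^(−k_d t) = e^(−0.257×1.910) = 0.6121; e^(−k_r t) = e^(−0.938×1.910) = 0.1667.
D = 14.60 × (0.6121 − 0.1667) + 1.67 × 0.1667 = 6.505 + 0.2785 = 6.783 mg/L.
DO = C_s − D = 7.81 − 6.783 = 1.027 mg/L.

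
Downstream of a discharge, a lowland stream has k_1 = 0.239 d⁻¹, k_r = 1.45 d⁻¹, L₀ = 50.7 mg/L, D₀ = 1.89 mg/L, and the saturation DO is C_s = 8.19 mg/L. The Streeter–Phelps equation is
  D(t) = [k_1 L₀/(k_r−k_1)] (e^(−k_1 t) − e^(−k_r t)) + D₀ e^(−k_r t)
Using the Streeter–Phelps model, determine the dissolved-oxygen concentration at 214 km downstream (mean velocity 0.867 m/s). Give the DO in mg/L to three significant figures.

Travel time t = x/v = 214 km / (0.867 m/s) = 214000 m / 0.867 m/s = 246800 s = 2.857 d.
k_1 L₀/(k_r−k_1) = 0.239×50.7/(1.45−0.239) = 12.12/1.211 = 10.01 mg/L.
e^(−k_1 t) = e^(−0.239×2.857) = 0.5052; e^(−k_r t) = e^(−1.45×2.857) = 0.01589.
D = 10.01 × (0.5052 − 0.01589) + 1.89 × 0.01589 = 4.896 + 0.03002 = 4.926 mg/L.
DO = C_s − D = 8.19 − 4.926 = 3.264 mg/L.

DO ≈ 3.26 mg/L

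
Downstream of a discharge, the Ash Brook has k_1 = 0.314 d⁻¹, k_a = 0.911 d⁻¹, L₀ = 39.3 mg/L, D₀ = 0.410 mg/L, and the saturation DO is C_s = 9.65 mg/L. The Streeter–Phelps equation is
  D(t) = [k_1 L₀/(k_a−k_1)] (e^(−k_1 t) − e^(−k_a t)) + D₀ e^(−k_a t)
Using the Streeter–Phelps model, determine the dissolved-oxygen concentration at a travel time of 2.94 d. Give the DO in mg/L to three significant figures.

DO ≈ 2.83 mg/L

k_1 L₀/(k_a−k_1) = 0.314×39.3/(0.911−0.314) = 12.34/0.5970 = 20.67 mg/L.
e^(−k_1 t) = e^(−0.314×2.940) = 0.3973; e^(−k_a t) = e^(−0.911×2.940) = 0.06868.
D = 20.67 × (0.3973 − 0.06868) + 0.410 × 0.06868 = 6.792 + 0.02816 = 6.820 mg/L.
DO = C_s − D = 9.65 − 6.820 = 2.830 mg/L.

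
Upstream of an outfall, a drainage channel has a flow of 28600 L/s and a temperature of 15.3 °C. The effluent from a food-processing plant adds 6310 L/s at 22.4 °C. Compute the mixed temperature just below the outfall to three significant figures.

Flow-weighted mixing: C = (Q_r C_r + Q_w C_w)/(Q_r + Q_w)
= (28600×15.3 + 6310×22.4)/(28600 + 6310) = 578900/34910 = 16.58 °C.

16.6 °C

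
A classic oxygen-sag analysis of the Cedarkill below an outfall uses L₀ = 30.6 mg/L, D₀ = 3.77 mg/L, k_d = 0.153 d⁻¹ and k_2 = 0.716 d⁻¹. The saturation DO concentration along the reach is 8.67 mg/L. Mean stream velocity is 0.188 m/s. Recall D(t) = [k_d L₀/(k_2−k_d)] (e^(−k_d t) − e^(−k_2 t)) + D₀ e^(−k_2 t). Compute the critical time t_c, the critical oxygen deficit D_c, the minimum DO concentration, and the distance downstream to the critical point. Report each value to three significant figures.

t_c ≈ 1.67 d; D_c ≈ 5.07 mg/L; min DO ≈ 3.60 mg/L; x_c ≈ 27.1 km

With k_2/k_d = 4.680 and 1 − D₀(k_2−k_d)/(k_d L₀) = 0.5466,
t_c = ln(4.680 × 0.5466) / (0.716 − 0.153) = ln(2.558) / 0.5630 = 0.9393/0.5630 = 1.668 d.
D_c = (k_d/k_2) L₀ e^(−k_d t_c) = (0.153/0.716) × 30.6 × e^(−0.153×1.668) = 0.2137 × 30.6 × 0.7747 = 5.066 mg/L.
Minimum DO = C_s − D_c = 8.67 − 5.066 = 3.604 mg/L.
x_c = v t_c = 0.188 m/s × 1.668 d × 86400 s/d = 27100 m ≈ 27.1 km.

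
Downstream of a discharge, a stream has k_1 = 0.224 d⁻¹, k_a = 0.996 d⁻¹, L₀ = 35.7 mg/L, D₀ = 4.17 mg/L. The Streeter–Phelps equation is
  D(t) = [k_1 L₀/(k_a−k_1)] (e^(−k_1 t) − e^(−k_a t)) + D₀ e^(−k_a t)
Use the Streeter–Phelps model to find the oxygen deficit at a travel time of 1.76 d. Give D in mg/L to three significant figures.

D ≈ 5.91 mg/L

k_1 L₀/(k_a−k_1) = 0.224×35.7/(0.996−0.224) = 7.997/0.7720 = 10.36 mg/L.
e^(−k_1 t) = e^(−0.224×1.760) = 0.6742; e^(−k_a t) = e^(−0.996×1.760) = 0.1733.
D = 10.36 × (0.6742 − 0.1733) + 4.17 × 0.1733 = 5.189 + 0.7225 = 5.911 mg/L.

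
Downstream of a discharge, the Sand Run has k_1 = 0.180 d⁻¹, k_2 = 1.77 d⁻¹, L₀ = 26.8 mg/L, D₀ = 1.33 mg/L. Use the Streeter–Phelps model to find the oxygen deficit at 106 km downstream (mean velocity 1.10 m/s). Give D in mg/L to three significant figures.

Travel time t = x/v = 106 km / (1.10 m/s) = 106000 m / 1.10 m/s = 96360 s = 1.115 d.
k_1 L₀/(k_2−k_1) = 0.180×26.8/(1.77−0.180) = 4.824/1.590 = 3.034 mg/L.
e^(−k_1 t) = e^(−0.180×1.115) = 0.8181; e^(−k_2 t) = e^(−1.77×1.115) = 0.1389.
D = 3.034 × (0.8181 − 0.1389) + 1.33 × 0.1389 = 2.061 + 0.1847 = 2.245 mg/L.

D ≈ 2.25 mg/L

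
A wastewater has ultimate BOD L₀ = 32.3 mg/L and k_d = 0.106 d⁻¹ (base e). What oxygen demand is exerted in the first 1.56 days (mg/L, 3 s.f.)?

y ≈ 4.92 mg/L

y_t = L₀(1 − e^(−k_d t)) = 32.3 × (1 − e^(−0.106×1.56))
= 32.3 × (1 − 0.8476) = 32.3 × 0.1524 = 4.923 mg/L.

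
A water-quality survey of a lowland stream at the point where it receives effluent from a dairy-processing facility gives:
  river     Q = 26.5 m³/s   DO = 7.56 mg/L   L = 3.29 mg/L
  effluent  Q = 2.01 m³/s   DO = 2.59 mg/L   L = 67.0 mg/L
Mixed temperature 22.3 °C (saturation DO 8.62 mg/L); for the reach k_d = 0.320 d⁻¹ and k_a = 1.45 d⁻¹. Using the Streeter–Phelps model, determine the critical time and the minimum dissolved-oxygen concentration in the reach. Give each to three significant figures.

t_c ≈ 0.433 d; minimum DO ≈ 7.12 mg/L

Mixed DO = (26.5×7.56 + 2.01×2.59)/(26.5+2.01) = 205.5/28.51 = 7.210 mg/L.
Mixed L₀ = (26.5×3.29 + 2.01×67.0)/(28.51) = 221.9/28.51 = 7.782 mg/L.
Initial deficit D₀ = C_s − DO₀ = 8.62 − 7.210 = 1.410 mg/L.
t_c = (1/1.130) ln[(1.45/0.320)(1 − 1.410×1.130/(0.320×7.782))] = 0.8850 × ln(1.631) = 0.4330 d.
D_c = (0.320/1.45) × 7.782 × e^(−0.320×0.4330) = 0.2207 × 7.782 × 0.8706 = 1.495 mg/L.
Minimum DO = 8.62 − 1.495 = 7.125 mg/L.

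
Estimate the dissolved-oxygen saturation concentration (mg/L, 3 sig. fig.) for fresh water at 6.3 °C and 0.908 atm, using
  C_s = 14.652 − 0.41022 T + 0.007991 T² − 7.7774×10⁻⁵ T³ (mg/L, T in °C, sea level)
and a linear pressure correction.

C_s ≈ 11.2 mg/L

At sea level: C_s = 14.652 − 0.41022×6.3 + 0.007991×6.3² − 7.7774×10⁻⁵×6.3³ = 12.37 mg/L.
Pressure correction: C_s' = 12.37 × 0.908 = 11.23 mg/L.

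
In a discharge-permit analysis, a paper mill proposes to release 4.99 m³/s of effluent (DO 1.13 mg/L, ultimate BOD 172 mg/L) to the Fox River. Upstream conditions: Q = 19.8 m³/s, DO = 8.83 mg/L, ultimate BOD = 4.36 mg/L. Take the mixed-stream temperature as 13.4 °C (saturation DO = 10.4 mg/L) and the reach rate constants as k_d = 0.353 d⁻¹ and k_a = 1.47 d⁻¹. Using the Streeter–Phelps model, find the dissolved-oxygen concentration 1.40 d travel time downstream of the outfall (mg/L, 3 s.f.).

DO ≈ 4.19 mg/L

Mixed DO = (19.8×8.83 + 4.99×1.13)/(19.8+4.99) = 180.5/24.79 = 7.280 mg/L.
Mixed L₀ = (19.8×4.36 + 4.99×172)/(24.79) = 944.6/24.79 = 38.10 mg/L.
Initial deficit D₀ = C_s − DO₀ = 10.4 − 7.280 = 3.120 mg/L.
D(1.40) = [0.353×38.10/(1.47−0.353)](e^(−0.353×1.40) − e^(−1.47×1.40)) + 3.120 e^(−1.47×1.40)
= 12.04 × (0.6101 − 0.1277) + 3.120 × 0.1277 = 6.207 mg/L.
DO = 10.4 − 6.207 = 4.193 mg/L.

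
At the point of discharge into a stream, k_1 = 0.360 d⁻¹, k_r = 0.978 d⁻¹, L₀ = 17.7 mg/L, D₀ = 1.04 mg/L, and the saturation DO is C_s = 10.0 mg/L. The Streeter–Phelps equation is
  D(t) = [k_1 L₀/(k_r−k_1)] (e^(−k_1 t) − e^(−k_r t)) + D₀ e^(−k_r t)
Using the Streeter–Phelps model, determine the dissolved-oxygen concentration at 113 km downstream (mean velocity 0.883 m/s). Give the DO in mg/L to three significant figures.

Travel time t = x/v = 113 km / (0.883 m/s) = 113000 m / 0.883 m/s = 128000 s = 1.481 d.
k_1 L₀/(k_r−k_1) = 0.360×17.7/(0.978−0.360) = 6.372/0.6180 = 10.31 mg/L.
e^(−k_1 t) = e^(−0.360×1.481) = 0.5867; e^(−k_r t) = e^(−0.978×1.481) = 0.2349.
D = 10.31 × (0.5867 − 0.2349) + 1.04 × 0.2349 = 3.627 + 0.2443 = 3.872 mg/L.
DO = C_s − D = 10.0 − 3.872 = 6.128 mg/L.

DO ≈ 6.13 mg/L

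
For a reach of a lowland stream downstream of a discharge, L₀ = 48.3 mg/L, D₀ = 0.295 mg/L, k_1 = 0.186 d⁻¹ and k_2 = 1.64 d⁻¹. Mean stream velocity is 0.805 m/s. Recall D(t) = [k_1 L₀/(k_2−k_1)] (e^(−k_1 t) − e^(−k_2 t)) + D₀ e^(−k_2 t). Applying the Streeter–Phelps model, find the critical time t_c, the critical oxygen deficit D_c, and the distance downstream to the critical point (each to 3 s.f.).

t_c ≈ 1.46 d; D_c ≈ 4.17 mg/L; x_c ≈ 102 km

t_c = [1/(k_2−k_1)] ln[(k_2/k_1)(1 − D₀(k_2−k_1)/(k_1 L₀))]
= [1/(1.64−0.186)] ln[(1.64/0.186)(1 − 0.295×1.454/(0.186×48.3))]
= (1/1.454) ln[8.817 × 0.9523] = 0.6878 × ln(8.396) = 0.6878 × 2.128 = 1.463 d.
L(t_c) = L₀ e^(−k_1 t_c) = 48.3 × 0.7617 = 36.79 mg/L, and at the critical point k_2 D_c = k_1 L, so D_c = (0.186/1.64) × 36.79 = 4.173 mg/L.
x_c = v t_c = 0.805 m/s × 1.463 d × 86400 s/d = 101800 m ≈ 102 km.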